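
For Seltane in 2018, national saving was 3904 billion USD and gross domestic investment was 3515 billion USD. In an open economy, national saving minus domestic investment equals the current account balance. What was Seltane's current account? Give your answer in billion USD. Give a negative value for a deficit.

S - I = CA (net lending to the rest of the world).
CA = S - I = 3904 - 3515 = 389

389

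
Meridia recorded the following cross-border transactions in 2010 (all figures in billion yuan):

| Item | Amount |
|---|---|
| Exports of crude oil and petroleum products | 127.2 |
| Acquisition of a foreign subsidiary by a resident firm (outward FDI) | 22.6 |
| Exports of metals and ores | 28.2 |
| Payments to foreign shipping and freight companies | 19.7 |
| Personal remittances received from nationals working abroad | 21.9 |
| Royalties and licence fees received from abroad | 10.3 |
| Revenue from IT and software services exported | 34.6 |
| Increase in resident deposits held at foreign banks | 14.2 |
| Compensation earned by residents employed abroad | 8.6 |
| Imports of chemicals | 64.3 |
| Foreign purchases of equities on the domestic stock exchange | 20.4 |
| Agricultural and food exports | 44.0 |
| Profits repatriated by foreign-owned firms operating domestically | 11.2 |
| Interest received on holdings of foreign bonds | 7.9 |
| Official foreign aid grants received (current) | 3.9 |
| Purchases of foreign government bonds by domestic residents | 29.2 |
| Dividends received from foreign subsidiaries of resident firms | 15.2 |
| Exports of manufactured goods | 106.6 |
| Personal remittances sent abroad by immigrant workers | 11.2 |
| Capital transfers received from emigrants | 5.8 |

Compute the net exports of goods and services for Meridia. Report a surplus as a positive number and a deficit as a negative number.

Goods: 28.2 + 106.6 - 64.3 + 44.0 + 127.2 = 241.7
Services: 10.3 + 34.6 - 19.7 = 25.2
Trade balance = 241.7 + 25.2 = 266.9
(Excluded from the trade balance — financial account: acquisition of a foreign subsidiary by a resident firm (outward FDI) 22.6, increase in resident deposits held at foreign banks 14.2, foreign purchases of equities on the domestic stock exchange 20.4, purchases of foreign government bonds by domestic residents 29.2; secondary income: personal remittances received from nationals working abroad 21.9, official foreign aid grants received (current) 3.9, personal remittances sent abroad by immigrant workers 11.2; primary income: compensation earned by residents employed abroad 8.6, profits repatriated by foreign-owned firms operating domestically 11.2, interest received on holdings of foreign bonds 7.9, dividends received from foreign subsidiaries of resident firms 15.2; capital account: capital transfers received from emigrants 5.8.)

266.9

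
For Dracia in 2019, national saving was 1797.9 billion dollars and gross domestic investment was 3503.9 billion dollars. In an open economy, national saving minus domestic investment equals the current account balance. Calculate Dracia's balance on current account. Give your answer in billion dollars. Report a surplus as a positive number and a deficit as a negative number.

-1706.0

S - I = CA (net lending to the rest of the world).
CA = S - I = 1797.9 - 3503.9 = -1706.0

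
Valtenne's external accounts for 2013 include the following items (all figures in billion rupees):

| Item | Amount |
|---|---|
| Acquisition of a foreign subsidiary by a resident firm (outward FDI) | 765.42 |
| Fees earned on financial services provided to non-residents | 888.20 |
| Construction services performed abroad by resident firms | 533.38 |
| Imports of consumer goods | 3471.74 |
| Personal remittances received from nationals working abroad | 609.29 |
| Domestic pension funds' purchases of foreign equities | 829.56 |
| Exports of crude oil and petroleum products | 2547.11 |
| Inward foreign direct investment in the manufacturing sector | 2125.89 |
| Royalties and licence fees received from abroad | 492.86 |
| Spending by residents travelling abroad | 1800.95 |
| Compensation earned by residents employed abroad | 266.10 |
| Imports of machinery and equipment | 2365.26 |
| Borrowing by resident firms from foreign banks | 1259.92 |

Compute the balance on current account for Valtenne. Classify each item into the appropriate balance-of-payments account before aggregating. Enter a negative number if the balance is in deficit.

-2301.01

Goods: -3471.74 + 2547.11 - 2365.26 = -3289.89
Services: 888.20 + 533.38 + 492.86 - 1800.95 = 113.49
Primary income: 266.10
Secondary income: 609.29
Current account = (-3289.89) + 113.49 + 266.10 + 609.29 = -2301.01
(Excluded from the current account — financial account: acquisition of a foreign subsidiary by a resident firm (outward FDI) 765.42, domestic pension funds' purchases of foreign equities 829.56, inward foreign direct investment in the manufacturing sector 2125.89, borrowing by resident firms from foreign banks 1259.92.)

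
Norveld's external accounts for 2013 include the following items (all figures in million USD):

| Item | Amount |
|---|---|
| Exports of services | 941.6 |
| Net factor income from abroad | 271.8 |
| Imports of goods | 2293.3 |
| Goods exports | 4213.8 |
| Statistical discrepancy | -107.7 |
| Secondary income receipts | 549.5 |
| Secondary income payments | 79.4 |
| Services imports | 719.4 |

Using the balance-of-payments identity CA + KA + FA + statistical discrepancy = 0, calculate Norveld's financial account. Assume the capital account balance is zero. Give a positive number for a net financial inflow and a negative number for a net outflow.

Goods balance = 4213.8 - 2293.3 = 1920.5
Services balance = 941.6 - 719.4 = 222.2
Trade balance (goods + services) = 1920.5 + 222.2 = 2142.7
Net primary income = 271.8
Net secondary income = 549.5 - 79.4 = 470.1
Current account = 2142.7 + 271.8 + 470.1 = 2884.6
Financial account = -(2884.6 + (-107.7)) = -2776.9

-2776.9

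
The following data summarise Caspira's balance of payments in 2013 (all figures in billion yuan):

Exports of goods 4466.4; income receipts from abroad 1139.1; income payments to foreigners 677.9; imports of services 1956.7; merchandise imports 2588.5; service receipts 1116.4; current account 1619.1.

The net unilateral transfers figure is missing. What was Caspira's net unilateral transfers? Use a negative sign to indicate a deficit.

Current account = goods balance + services balance + net primary income + net secondary income
Sum of the known components = 1498.8
Net unilateral transfers = CA - (known components) = 1619.1 - 1498.8 = 120.3

120.3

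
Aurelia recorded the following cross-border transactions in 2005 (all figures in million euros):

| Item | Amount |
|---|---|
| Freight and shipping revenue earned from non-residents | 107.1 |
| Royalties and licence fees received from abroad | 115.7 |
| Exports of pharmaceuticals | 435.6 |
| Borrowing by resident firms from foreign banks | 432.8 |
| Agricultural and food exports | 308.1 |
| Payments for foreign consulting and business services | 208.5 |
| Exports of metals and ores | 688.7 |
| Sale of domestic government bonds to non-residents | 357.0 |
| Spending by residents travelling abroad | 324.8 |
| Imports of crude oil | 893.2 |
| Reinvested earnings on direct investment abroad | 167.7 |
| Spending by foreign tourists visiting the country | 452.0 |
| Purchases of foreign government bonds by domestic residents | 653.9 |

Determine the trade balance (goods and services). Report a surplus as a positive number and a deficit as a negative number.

680.7

Goods: 435.6 - 893.2 + 688.7 + 308.1 = 539.2
Services: 107.1 + 115.7 + 452.0 - 208.5 - 324.8 = 141.5
Trade balance = 539.2 + 141.5 = 680.7
(Excluded from the trade balance — financial account: borrowing by resident firms from foreign banks 432.8, sale of domestic government bonds to non-residents 357.0, purchases of foreign government bonds by domestic residents 653.9; primary income: reinvested earnings on direct investment abroad 167.7.)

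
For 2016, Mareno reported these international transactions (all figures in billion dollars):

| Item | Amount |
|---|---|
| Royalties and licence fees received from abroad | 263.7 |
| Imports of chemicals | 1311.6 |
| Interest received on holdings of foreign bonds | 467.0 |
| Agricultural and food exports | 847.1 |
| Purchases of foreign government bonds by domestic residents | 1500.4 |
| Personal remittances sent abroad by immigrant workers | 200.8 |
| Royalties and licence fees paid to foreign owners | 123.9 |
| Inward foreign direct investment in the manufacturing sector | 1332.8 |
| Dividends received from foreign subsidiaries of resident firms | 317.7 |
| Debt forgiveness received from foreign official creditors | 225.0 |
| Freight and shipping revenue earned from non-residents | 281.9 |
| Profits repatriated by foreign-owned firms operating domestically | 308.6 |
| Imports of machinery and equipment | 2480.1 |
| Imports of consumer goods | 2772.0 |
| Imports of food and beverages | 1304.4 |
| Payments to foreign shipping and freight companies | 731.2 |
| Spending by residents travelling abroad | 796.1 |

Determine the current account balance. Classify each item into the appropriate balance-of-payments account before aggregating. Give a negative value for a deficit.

Goods: 847.1 - 1304.4 - 2480.1 - 2772.0 - 1311.6 = -7021.0
Services: -796.1 - 123.9 - 731.2 + 263.7 + 281.9 = -1105.6
Primary income: -308.6 + 317.7 + 467.0 = 476.1
Secondary income: -200.8
Current account = (-7021.0) + (-1105.6) + 476.1 + (-200.8) = -7851.3
(Excluded from the current account — financial account: purchases of foreign government bonds by domestic residents 1500.4, inward foreign direct investment in the manufacturing sector 1332.8; capital account: debt forgiveness received from foreign official creditors 225.0.)

-7851.3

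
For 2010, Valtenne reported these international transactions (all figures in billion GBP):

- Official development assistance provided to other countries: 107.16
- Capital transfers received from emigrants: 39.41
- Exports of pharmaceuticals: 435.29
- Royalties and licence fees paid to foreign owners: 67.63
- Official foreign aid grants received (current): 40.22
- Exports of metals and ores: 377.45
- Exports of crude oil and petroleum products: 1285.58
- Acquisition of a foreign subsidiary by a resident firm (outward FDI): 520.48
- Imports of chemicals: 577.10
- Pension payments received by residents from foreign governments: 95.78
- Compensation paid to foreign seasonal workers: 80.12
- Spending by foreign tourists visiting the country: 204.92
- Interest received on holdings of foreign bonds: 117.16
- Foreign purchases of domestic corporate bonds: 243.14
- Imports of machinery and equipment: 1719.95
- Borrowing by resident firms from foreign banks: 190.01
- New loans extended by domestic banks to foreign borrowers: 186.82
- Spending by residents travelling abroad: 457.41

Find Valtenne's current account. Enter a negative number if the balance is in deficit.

Goods: -1719.95 + 1285.58 + 377.45 + 435.29 - 577.10 = -198.73
Services: -67.63 + 204.92 - 457.41 = -320.12
Primary income: -80.12 + 117.16 = 37.04
Secondary income: 40.22 + 95.78 - 107.16 = 28.84
Current account = (-198.73) + (-320.12) + 37.04 + 28.84 = -452.97
(Excluded from the current account — capital account: capital transfers received from emigrants 39.41; financial account: acquisition of a foreign subsidiary by a resident firm (outward FDI) 520.48, foreign purchases of domestic corporate bonds 243.14, borrowing by resident firms from foreign banks 190.01, new loans extended by domestic banks to foreign borrowers 186.82.)

-452.97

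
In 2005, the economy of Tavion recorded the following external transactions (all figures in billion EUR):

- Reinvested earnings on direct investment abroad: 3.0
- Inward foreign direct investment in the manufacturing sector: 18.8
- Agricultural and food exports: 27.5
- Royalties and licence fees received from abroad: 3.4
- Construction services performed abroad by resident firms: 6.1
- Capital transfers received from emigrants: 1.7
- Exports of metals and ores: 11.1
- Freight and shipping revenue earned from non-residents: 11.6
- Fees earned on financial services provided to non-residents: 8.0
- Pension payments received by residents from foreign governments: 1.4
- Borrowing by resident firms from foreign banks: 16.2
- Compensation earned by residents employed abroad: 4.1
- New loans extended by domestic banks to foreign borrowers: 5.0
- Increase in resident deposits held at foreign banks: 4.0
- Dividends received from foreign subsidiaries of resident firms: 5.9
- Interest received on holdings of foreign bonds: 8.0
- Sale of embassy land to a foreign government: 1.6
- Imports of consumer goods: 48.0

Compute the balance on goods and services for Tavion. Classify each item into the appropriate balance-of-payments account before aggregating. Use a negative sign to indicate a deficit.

Goods: 11.1 + 27.5 - 48.0 = -9.4
Services: 6.1 + 11.6 + 3.4 + 8.0 = 29.1
Trade balance = -9.4 + 29.1 = 19.7
(Excluded from the trade balance — primary income: reinvested earnings on direct investment abroad 3.0, compensation earned by residents employed abroad 4.1, dividends received from foreign subsidiaries of resident firms 5.9, interest received on holdings of foreign bonds 8.0; financial account: inward foreign direct investment in the manufacturing sector 18.8, borrowing by resident firms from foreign banks 16.2, new loans extended by domestic banks to foreign borrowers 5.0, increase in resident deposits held at foreign banks 4.0; capital account: capital transfers received from emigrants 1.7, sale of embassy land to a foreign government 1.6; secondary income: pension payments received by residents from foreign governments 1.4.)

19.7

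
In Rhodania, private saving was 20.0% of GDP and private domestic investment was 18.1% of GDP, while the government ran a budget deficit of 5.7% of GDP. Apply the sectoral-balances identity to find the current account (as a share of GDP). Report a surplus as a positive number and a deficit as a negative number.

-3.8

By the sectoral-balances identity, CA = (S_private - I) + (T - G).
Private balance = 20.0 - 18.1 = 1.9
Government balance (T - G) = -5.7
CA = 1.9 + (-5.7) = -3.8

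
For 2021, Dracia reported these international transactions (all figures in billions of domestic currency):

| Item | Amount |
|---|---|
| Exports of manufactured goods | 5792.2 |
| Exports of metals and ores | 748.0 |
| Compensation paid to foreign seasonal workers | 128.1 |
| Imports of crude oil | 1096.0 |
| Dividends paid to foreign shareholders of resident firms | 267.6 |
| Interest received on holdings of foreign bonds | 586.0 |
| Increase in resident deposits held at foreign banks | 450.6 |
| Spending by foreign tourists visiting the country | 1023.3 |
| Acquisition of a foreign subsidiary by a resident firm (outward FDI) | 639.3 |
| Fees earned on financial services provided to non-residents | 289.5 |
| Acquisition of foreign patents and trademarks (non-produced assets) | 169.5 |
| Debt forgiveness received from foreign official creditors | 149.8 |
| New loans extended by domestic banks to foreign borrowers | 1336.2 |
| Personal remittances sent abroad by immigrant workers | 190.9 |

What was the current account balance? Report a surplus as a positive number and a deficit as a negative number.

Goods: 748.0 - 1096.0 + 5792.2 = 5444.2
Services: 289.5 + 1023.3 = 1312.8
Primary income: -267.6 - 128.1 + 586.0 = 190.3
Secondary income: -190.9
Current account = 5444.2 + 1312.8 + 190.3 + (-190.9) = 6756.4
(Excluded from the current account — financial account: increase in resident deposits held at foreign banks 450.6, acquisition of a foreign subsidiary by a resident firm (outward FDI) 639.3, new loans extended by domestic banks to foreign borrowers 1336.2; capital account: acquisition of foreign patents and trademarks (non-produced assets) 169.5, debt forgiveness received from foreign official creditors 149.8.)

6756.4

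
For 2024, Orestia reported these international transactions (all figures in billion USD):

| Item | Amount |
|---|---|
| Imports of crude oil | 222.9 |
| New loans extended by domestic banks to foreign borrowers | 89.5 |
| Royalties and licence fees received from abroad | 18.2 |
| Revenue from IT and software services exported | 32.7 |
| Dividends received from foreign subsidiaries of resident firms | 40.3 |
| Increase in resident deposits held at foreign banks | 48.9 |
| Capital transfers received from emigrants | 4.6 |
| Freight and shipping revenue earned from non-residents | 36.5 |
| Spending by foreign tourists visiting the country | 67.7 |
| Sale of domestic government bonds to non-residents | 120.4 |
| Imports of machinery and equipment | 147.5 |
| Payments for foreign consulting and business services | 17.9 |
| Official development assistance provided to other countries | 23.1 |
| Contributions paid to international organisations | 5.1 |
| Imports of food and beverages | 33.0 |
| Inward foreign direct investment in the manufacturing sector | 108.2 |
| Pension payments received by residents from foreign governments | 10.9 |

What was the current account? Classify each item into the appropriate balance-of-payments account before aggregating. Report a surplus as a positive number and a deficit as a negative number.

-243.2

Goods: -222.9 - 33.0 - 147.5 = -403.4
Services: 67.7 + 32.7 + 18.2 - 17.9 + 36.5 = 137.2
Primary income: 40.3
Secondary income: -5.1 + 10.9 - 23.1 = -17.3
Current account = (-403.4) + 137.2 + 40.3 + (-17.3) = -243.2
(Excluded from the current account — financial account: new loans extended by domestic banks to foreign borrowers 89.5, increase in resident deposits held at foreign banks 48.9, sale of domestic government bonds to non-residents 120.4, inward foreign direct investment in the manufacturing sector 108.2; capital account: capital transfers received from emigrants 4.6.)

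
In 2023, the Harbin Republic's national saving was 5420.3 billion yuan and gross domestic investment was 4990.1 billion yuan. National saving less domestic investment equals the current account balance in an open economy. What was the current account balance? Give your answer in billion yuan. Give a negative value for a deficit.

CA = S - I = 5420.3 - 4990.1 = 430.2

430.2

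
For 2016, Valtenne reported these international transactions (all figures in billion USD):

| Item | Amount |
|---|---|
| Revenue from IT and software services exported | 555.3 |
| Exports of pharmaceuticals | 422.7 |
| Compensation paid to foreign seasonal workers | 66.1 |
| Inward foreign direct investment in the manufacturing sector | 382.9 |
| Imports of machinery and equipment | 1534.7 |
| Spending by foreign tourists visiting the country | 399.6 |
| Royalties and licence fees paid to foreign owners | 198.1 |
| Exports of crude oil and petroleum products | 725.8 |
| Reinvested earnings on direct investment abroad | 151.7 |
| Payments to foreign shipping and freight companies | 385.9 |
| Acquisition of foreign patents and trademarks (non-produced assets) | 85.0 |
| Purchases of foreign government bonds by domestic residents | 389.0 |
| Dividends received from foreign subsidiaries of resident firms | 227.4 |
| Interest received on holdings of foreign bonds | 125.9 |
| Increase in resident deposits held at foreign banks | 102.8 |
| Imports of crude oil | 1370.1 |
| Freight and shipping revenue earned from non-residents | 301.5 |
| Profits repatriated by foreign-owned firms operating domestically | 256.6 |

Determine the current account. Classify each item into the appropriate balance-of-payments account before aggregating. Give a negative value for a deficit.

-901.6

Goods: 725.8 - 1534.7 - 1370.1 + 422.7 = -1756.3
Services: 301.5 + 555.3 - 385.9 - 198.1 + 399.6 = 672.4
Primary income: -256.6 + 151.7 + 125.9 + 227.4 - 66.1 = 182.3
Current account = (-1756.3) + 672.4 + 182.3 = -901.6
(Excluded from the current account — financial account: inward foreign direct investment in the manufacturing sector 382.9, purchases of foreign government bonds by domestic residents 389.0, increase in resident deposits held at foreign banks 102.8; capital account: acquisition of foreign patents and trademarks (non-produced assets) 85.0.)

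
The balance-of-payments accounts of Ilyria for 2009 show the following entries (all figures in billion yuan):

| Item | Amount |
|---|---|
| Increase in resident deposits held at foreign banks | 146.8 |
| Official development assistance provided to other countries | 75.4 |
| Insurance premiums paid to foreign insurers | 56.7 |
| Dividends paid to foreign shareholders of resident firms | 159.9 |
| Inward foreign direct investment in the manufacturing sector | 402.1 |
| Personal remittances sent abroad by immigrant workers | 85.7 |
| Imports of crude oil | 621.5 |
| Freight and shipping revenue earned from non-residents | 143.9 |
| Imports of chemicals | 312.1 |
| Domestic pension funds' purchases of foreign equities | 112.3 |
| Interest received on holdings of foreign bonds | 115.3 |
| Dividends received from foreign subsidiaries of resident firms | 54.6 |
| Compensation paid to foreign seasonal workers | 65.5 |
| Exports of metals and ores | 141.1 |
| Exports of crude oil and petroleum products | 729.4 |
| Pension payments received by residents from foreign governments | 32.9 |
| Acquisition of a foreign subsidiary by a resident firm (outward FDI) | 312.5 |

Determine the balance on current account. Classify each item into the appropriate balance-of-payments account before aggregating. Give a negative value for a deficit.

-159.6

Goods: -312.1 + 729.4 + 141.1 - 621.5 = -63.1
Services: 143.9 - 56.7 = 87.2
Primary income: 54.6 + 115.3 - 159.9 - 65.5 = -55.5
Secondary income: 32.9 - 85.7 - 75.4 = -128.2
Current account = (-63.1) + 87.2 + (-55.5) + (-128.2) = -159.6
(Excluded from the current account — financial account: increase in resident deposits held at foreign banks 146.8, inward foreign direct investment in the manufacturing sector 402.1, domestic pension funds' purchases of foreign equities 112.3, acquisition of a foreign subsidiary by a resident firm (outward FDI) 312.5.)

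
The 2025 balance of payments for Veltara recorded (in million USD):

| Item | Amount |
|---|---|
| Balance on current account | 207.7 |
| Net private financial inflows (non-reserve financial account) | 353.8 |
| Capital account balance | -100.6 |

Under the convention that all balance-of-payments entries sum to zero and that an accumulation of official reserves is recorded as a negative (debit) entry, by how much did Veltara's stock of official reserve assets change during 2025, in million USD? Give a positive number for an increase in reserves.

Official reserve transactions balance = -(207.7 + (-100.6) + 353.8) = -460.9
An accumulation of reserves is recorded as a debit (negative entry), so the change in the stock of reserves is the negative of that balance.
Change in official reserves = -(-460.9) = 460.9

460.9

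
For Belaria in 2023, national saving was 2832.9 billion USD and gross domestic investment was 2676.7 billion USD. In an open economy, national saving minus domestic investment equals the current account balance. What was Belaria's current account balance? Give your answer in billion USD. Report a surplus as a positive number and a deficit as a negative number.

156.2

CA = S - I = 2832.9 - 2676.7 = 156.2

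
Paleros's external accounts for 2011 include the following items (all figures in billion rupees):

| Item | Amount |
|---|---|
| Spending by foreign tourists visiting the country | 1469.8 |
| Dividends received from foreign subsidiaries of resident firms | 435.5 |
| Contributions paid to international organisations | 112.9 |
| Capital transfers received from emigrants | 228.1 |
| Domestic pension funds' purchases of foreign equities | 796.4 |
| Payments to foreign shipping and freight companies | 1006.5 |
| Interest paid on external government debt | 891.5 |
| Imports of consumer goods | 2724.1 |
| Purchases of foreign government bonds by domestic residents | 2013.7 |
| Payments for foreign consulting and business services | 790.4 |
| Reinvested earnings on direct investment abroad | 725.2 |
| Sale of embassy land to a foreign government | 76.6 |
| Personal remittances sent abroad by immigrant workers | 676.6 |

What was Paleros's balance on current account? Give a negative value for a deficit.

-3571.5

Goods: -2724.1
Services: -1006.5 - 790.4 + 1469.8 = -327.1
Primary income: 435.5 + 725.2 - 891.5 = 269.2
Secondary income: -676.6 - 112.9 = -789.5
Current account = (-2724.1) + (-327.1) + 269.2 + (-789.5) = -3571.5
(Excluded from the current account — capital account: capital transfers received from emigrants 228.1, sale of embassy land to a foreign government 76.6; financial account: domestic pension funds' purchases of foreign equities 796.4, purchases of foreign government bonds by domestic residents 2013.7.)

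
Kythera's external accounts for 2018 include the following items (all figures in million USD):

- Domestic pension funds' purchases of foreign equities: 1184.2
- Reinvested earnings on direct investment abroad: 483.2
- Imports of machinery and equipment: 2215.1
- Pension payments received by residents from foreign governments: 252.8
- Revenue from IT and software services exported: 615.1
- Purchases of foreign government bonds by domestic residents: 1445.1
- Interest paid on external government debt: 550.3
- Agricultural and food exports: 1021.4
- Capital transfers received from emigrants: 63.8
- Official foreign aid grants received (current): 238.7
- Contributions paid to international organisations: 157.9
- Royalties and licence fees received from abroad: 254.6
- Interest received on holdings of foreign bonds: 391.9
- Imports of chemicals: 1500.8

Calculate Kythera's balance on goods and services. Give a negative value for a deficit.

Goods: -2215.1 - 1500.8 + 1021.4 = -2694.5
Services: 615.1 + 254.6 = 869.7
Trade balance = -2694.5 + 869.7 = -1824.8
(Excluded from the trade balance — financial account: domestic pension funds' purchases of foreign equities 1184.2, purchases of foreign government bonds by domestic residents 1445.1; primary income: reinvested earnings on direct investment abroad 483.2, interest paid on external government debt 550.3, interest received on holdings of foreign bonds 391.9; secondary income: pension payments received by residents from foreign governments 252.8, official foreign aid grants received (current) 238.7, contributions paid to international organisations 157.9; capital account: capital transfers received from emigrants 63.8.)

-1824.8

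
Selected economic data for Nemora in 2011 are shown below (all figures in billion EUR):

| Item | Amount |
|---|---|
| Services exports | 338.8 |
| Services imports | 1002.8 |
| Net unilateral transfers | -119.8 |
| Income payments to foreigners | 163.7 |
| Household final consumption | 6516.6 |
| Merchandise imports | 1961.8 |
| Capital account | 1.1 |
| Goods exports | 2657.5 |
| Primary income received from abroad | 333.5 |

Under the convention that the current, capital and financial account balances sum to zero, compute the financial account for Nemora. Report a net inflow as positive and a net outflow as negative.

Goods balance = 2657.5 - 1961.8 = 695.7
Services balance = 338.8 - 1002.8 = -664.0
Trade balance (goods + services) = 695.7 + (-664.0) = 31.7
Net primary income = 333.5 - 163.7 = 169.8
Net secondary income = -119.8
Current account = 31.7 + 169.8 + (-119.8) = 81.7
Financial account = -(81.7 + 1.1) = -82.8

-82.8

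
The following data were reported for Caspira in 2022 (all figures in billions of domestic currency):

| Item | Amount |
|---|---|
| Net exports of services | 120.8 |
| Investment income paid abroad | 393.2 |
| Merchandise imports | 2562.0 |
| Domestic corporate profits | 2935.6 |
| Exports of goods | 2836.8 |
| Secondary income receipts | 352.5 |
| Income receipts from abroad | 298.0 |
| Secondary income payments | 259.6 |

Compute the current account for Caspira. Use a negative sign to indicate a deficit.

Goods balance = 2836.8 - 2562.0 = 274.8
Services balance = 120.8
Trade balance (goods + services) = 274.8 + 120.8 = 395.6
Net primary income = 298.0 - 393.2 = -95.2
Net secondary income = 352.5 - 259.6 = 92.9
Current account = 395.6 + (-95.2) + 92.9 = 393.3

393.3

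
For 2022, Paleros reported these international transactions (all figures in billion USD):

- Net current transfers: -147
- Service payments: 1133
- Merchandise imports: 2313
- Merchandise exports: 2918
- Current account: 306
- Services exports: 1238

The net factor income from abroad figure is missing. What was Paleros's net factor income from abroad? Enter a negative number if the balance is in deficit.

Current account = goods balance + services balance + net primary income + net secondary income
Sum of the known components = 563
Net factor income from abroad = CA - (known components) = 306 - 563 = -257

-257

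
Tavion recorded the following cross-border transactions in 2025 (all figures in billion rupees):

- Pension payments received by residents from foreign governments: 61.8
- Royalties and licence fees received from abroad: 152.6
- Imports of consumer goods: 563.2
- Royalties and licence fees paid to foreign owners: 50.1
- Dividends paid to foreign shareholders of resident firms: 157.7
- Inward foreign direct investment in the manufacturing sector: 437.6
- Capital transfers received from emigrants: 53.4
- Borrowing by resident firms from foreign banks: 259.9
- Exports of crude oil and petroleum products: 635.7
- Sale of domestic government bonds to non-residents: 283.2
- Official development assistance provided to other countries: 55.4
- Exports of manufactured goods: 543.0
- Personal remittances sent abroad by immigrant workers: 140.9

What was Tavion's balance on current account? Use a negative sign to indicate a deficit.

425.8

Goods: 543.0 - 563.2 + 635.7 = 615.5
Services: -50.1 + 152.6 = 102.5
Primary income: -157.7
Secondary income: 61.8 - 140.9 - 55.4 = -134.5
Current account = 615.5 + 102.5 + (-157.7) + (-134.5) = 425.8
(Excluded from the current account — financial account: inward foreign direct investment in the manufacturing sector 437.6, borrowing by resident firms from foreign banks 259.9, sale of domestic government bonds to non-residents 283.2; capital account: capital transfers received from emigrants 53.4.)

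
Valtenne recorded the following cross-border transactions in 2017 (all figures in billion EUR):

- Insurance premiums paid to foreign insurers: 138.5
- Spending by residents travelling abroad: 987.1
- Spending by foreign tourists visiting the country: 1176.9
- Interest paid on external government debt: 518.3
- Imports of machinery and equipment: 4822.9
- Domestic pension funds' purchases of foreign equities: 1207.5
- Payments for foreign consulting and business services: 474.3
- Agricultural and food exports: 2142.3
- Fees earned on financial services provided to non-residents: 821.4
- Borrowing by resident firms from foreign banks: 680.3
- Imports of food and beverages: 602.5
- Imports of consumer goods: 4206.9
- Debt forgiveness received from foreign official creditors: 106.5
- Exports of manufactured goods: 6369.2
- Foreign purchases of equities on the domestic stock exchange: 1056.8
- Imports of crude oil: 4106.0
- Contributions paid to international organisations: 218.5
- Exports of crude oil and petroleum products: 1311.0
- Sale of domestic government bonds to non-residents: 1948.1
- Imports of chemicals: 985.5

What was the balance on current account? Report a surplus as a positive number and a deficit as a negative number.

Goods: 6369.2 - 985.5 + 2142.3 - 4106.0 - 602.5 + 1311.0 - 4822.9 - 4206.9 = -4901.3
Services: 821.4 - 987.1 - 474.3 - 138.5 + 1176.9 = 398.4
Primary income: -518.3
Secondary income: -218.5
Current account = (-4901.3) + 398.4 + (-518.3) + (-218.5) = -5239.7
(Excluded from the current account — financial account: domestic pension funds' purchases of foreign equities 1207.5, borrowing by resident firms from foreign banks 680.3, foreign purchases of equities on the domestic stock exchange 1056.8, sale of domestic government bonds to non-residents 1948.1; capital account: debt forgiveness received from foreign official creditors 106.5.)

-5239.7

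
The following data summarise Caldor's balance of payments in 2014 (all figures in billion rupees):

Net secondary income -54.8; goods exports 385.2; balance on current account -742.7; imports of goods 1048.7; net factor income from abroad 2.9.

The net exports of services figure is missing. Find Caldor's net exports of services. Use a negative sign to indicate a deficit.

-27.3

Current account = goods balance + services balance + net primary income + net secondary income
Sum of the known components = -715.4
Net exports of services = CA - (known components) = -742.7 - (-715.4) = -27.3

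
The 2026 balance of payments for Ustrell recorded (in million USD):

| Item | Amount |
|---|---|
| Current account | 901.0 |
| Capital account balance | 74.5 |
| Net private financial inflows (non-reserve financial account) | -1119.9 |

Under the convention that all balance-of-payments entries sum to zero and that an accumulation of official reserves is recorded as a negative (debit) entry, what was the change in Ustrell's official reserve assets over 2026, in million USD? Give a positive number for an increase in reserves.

Official reserve transactions balance = -(901.0 + 74.5 + (-1119.9)) = 144.4
An accumulation of reserves is recorded as a debit (negative entry), so the change in the stock of reserves is the negative of that balance.
Change in official reserves = -(144.4) = -144.4

-144.4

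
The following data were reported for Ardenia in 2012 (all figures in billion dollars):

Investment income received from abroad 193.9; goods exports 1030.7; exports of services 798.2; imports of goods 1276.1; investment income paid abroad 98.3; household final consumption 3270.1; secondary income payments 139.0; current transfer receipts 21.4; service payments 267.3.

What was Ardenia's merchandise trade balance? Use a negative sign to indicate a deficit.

Goods balance = 1030.7 - 1276.1 = -245.4

-245.4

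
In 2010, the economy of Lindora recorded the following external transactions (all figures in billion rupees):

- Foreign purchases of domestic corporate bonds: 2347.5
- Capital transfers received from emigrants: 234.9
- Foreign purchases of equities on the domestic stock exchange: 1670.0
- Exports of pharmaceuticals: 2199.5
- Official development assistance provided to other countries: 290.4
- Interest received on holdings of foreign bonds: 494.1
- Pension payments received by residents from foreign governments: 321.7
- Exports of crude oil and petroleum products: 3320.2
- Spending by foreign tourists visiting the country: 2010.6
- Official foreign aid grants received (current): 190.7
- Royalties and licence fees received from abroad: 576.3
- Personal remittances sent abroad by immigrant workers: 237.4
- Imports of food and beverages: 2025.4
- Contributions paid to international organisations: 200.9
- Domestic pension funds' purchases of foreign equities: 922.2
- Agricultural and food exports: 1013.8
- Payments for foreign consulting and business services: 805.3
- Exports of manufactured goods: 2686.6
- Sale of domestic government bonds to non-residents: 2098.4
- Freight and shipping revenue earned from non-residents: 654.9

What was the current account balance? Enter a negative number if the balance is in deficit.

9909.0

Goods: 2686.6 + 3320.2 + 2199.5 + 1013.8 - 2025.4 = 7194.7
Services: -805.3 + 576.3 + 654.9 + 2010.6 = 2436.5
Primary income: 494.1
Secondary income: 321.7 + 190.7 - 237.4 - 200.9 - 290.4 = -216.3
Current account = 7194.7 + 2436.5 + 494.1 + (-216.3) = 9909.0
(Excluded from the current account — financial account: foreign purchases of domestic corporate bonds 2347.5, foreign purchases of equities on the domestic stock exchange 1670.0, domestic pension funds' purchases of foreign equities 922.2, sale of domestic government bonds to non-residents 2098.4; capital account: capital transfers received from emigrants 234.9.)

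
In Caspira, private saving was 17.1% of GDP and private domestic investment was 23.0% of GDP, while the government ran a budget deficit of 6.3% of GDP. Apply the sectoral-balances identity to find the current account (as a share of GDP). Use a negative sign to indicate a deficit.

-12.2

By the sectoral-balances identity, CA = (S_private - I) + (T - G).
Private balance = 17.1 - 23.0 = -5.9
Government balance (T - G) = -6.3
CA = -5.9 + (-6.3) = -12.2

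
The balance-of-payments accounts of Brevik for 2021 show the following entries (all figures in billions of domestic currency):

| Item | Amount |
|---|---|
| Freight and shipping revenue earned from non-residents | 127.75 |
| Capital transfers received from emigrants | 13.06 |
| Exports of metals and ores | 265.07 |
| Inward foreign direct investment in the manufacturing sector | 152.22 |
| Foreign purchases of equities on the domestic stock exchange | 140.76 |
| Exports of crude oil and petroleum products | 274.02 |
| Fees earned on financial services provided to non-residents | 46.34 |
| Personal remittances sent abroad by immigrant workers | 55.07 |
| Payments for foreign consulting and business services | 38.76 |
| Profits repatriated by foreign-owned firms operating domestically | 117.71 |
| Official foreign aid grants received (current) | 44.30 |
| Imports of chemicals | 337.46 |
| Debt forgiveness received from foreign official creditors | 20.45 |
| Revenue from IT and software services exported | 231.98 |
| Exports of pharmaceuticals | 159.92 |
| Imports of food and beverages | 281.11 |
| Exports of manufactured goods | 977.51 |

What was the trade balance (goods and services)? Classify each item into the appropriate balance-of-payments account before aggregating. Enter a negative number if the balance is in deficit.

1425.26

Goods: 977.51 + 265.07 + 274.02 + 159.92 - 281.11 - 337.46 = 1057.95
Services: 127.75 - 38.76 + 231.98 + 46.34 = 367.31
Trade balance = 1057.95 + 367.31 = 1425.26
(Excluded from the trade balance — capital account: capital transfers received from emigrants 13.06, debt forgiveness received from foreign official creditors 20.45; financial account: inward foreign direct investment in the manufacturing sector 152.22, foreign purchases of equities on the domestic stock exchange 140.76; secondary income: personal remittances sent abroad by immigrant workers 55.07, official foreign aid grants received (current) 44.30; primary income: profits repatriated by foreign-owned firms operating domestically 117.71.)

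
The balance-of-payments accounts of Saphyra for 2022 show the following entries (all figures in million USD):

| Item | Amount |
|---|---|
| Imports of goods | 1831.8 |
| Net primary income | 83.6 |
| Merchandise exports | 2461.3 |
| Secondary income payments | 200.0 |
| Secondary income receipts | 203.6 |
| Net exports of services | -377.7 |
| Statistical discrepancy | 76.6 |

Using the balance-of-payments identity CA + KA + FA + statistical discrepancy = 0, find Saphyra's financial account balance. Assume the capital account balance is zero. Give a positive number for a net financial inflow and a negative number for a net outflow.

Goods balance = 2461.3 - 1831.8 = 629.5
Services balance = -377.7
Trade balance (goods + services) = 629.5 + (-377.7) = 251.8
Net primary income = 83.6
Net secondary income = 203.6 - 200.0 = 3.6
Current account = 251.8 + 83.6 + 3.6 = 339.0
Financial account = -(339.0 + 76.6) = -415.6

-415.6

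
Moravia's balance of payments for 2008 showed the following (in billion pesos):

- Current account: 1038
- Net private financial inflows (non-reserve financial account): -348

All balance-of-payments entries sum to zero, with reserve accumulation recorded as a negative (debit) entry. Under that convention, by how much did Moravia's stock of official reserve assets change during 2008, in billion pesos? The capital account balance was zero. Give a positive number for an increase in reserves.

Official reserve transactions balance = -(1038 + (-348)) = -690
An accumulation of reserves is recorded as a debit (negative entry), so the change in the stock of reserves is the negative of that balance.
Change in official reserves = -(-690) = 690

690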